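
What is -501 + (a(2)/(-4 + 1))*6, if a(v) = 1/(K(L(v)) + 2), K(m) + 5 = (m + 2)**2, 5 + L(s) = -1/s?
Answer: -18545/37 ≈ -501.22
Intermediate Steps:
L(s) = -5 - 1/s
K(m) = -5 + (2 + m)**2 (K(m) = -5 + (m + 2)**2 = -5 + (2 + m)**2)
a(v) = 1/(-3 + (-3 - 1/v)**2) (a(v) = 1/((-5 + (2 + (-5 - 1/v))**2) + 2) = 1/((-5 + (-3 - 1/v)**2) + 2) = 1/(-3 + (-3 - 1/v)**2))
-501 + (a(2)/(-4 + 1))*6 = -501 + ((2**2/(1 + 6*2 + 6*2**2))/(-4 + 1))*6 = -501 + ((4/(1 + 12 + 6*4))/(-3))*6 = -501 - 4/(3*(1 + 12 + 24))*6 = -501 - 4/(3*37)*6 = -501 - 1/3*4/37*6 = -501 - 4/111*6 = -501 - 8/37 = -18545/37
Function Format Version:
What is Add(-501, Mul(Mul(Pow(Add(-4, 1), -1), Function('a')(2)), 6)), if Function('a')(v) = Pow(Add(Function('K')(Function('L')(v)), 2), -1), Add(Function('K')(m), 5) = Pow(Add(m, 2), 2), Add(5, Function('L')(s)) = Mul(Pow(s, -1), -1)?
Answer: Rational(-18545, 37) ≈ -501.22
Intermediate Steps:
Function('L')(s) = Add(-5, Mul(-1, Pow(s, -1))) (Function('L')(s) = Add(-5, Mul(Pow(s, -1), -1)) = Add(-5, Mul(-1, Pow(s, -1))))
Function('K')(m) = Add(-5, Pow(Add(2, m), 2)) (Function('K')(m) = Add(-5, Pow(Add(m, 2), 2)) = Add(-5, Pow(Add(2, m), 2)))
Function('a')(v) = Pow(Add(-3, Pow(Add(-3, Mul(-1, Pow(v, -1))), 2)), -1) (Function('a')(v) = Pow(Add(Add(-5, Pow(Add(2, Add(-5, Mul(-1, Pow(v, -1)))), 2)), 2), -1) = Pow(Add(Add(-5, Pow(Add(-3, Mul(-1, Pow(v, -1))), 2)), 2), -1) = Pow(Add(-3, Pow(Add(-3, Mul(-1, Pow(v, -1))), 2)), -1))
Add(-501, Mul(Mul(Pow(Add(-4, 1), -1), Function('a')(2)), 6)) = Add(-501, Mul(Mul(Pow(Add(-4, 1), -1), Mul(Pow(2, 2), Pow(Add(1, Mul(6, 2), Mul(6, Pow(2, 2))), -1))), 6)) = Add(-501, Mul(Mul(Pow(-3, -1), Mul(4, Pow(Add(1, 12, Mul(6, 4)), -1))), 6)) = Add(-501, Mul(Mul(Rational(-1, 3), Mul(4, Pow(Add(1, 12, 24), -1))), 6)) = Add(-501, Mul(Mul(Rational(-1, 3), Mul(4, Pow(37, -1))), 6)) = Add(-501, Mul(Mul(Rational(-1, 3), Mul(4, Rational(1, 37))), 6)) = Add(-501, Mul(Mul(Rational(-1, 3), Rational(4, 37)), 6)) = Add(-501, Mul(Rational(-4, 111), 6)) = Add(-501, Rational(-8, 37)) = Rational(-18545, 37)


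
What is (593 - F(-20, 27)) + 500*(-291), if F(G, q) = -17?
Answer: -144890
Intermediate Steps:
(593 - F(-20, 27)) + 500*(-291) = (593 - 1*(-17)) + 500*(-291) = (593 + 17) - 145500 = 610 - 145500 = -144890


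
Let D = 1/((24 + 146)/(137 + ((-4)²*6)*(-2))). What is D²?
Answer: 121/1156 ≈ 0.10467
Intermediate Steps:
D = -11/34 (D = 1/(170/(137 + (16*6)*(-2))) = 1/(170/(137 + 96*(-2))) = 1/(170/(137 - 192)) = 1/(170/(-55)) = 1/(170*(-1/55)) = 1/(-34/11) = -11/34 ≈ -0.32353)
D² = (-11/34)² = 121/1156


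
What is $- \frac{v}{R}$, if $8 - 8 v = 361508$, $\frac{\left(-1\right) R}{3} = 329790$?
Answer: $- \frac{6025}{131916} \approx -0.045673$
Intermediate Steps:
$R = -989370$ ($R = \left(-3\right) 329790 = -989370$)
$v = - \frac{90375}{2}$ ($v = 1 - \frac{90377}{2} = - \frac{90375}{2} \approx -45188.0$)
$- \frac{v}{R} = - \frac{-90375}{2 \left(-989370\right)} = - \frac{\left(-90375\right) \left(-1\right)}{2 \cdot 989370} = \left(-1\right) \frac{6025}{131916} = - \frac{6025}{131916}$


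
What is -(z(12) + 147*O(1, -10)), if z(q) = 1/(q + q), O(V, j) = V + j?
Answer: 31751/24 ≈ 1323.0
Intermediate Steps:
z(q) = 1/(2*q)
-(z(12) + 147*O(1, -10)) = -((1/2)/12 + 147*(1 - 10)) = -((1/2)*(1/12) + 147*(-9)) = -(1/24 - 1323) = -1*(-31751/24) = 31751/24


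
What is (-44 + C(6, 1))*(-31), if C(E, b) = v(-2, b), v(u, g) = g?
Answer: 1333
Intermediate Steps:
C(E, b) = b
(-44 + C(6, 1))*(-31) = (-44 + 1)*(-31) = -43*(-31) = 1333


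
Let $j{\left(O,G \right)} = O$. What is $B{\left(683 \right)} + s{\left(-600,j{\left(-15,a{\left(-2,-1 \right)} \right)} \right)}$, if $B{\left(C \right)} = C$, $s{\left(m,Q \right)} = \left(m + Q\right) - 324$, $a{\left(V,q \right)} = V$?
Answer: $-256$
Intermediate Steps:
$s{\left(m,Q \right)} = -324 + Q + m$ ($s{\left(m,Q \right)} = \left(Q + m\right) - 324 = -324 + Q + m$)
$B{\left(683 \right)} + s{\left(-600,j{\left(-15,a{\left(-2,-1 \right)} \right)} \right)} = 683 - 939 = -256$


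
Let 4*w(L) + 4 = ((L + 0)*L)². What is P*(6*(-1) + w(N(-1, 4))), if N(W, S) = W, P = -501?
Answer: 13527/4 ≈ 3381.8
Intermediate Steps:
w(L) = -1 + L⁴/4 (w(L) = -1 + ((L + 0)*L)²/4 = -1 + (L*L)²/4 = -1 + (L²)²/4 = -1 + L⁴/4)
P*(6*(-1) + w(N(-1, 4))) = -501*(6*(-1) + (-1 + (¼)*(-1)⁴)) = -501*(-6 + (-1 + (¼)*1)) = -501*(-6 + (-1 + ¼)) = -501*(-6 - ¾) = -501*(-27/4) = 13527/4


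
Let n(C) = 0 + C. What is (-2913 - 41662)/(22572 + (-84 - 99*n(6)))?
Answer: -44575/21894 ≈ -2.0359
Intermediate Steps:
n(C) = C
(-2913 - 41662)/(22572 + (-84 - 99*n(6))) = (-2913 - 41662)/(22572 + (-84 - 99*6)) = -44575/(22572 + (-84 - 594)) = -44575/(22572 - 678) = -44575/21894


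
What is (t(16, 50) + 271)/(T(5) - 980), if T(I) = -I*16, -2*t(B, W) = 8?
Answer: -267/1060 ≈ -0.25189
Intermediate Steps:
t(B, W) = -4 (t(B, W) = -½*8 = -4)
T(I) = -16*I
(t(16, 50) + 271)/(T(5) - 980) = (-4 + 271)/(-16*5 - 980) = 267/(-80 - 980) = 267/(-1060) = 267*(-1/1060) = -267/1060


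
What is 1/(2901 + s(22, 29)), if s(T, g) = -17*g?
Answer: 1/2408 ≈ 0.00041528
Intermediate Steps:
1/(2901 + s(22, 29)) = 1/(2901 - 17*29) = 1/(2901 - 493) = 1/2408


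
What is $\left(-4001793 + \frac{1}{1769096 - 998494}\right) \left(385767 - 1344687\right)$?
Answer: $\frac{1478553804472532100}{385301} \approx 3.8374 \cdot 10^{12}$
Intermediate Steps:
$\left(-4001793 + \frac{1}{1769096 - 998494}\right) \left(385767 - 1344687\right) = \left(-4001793 + \frac{1}{770602}\right) \left(-958920\right) = \left(- \frac{3083789689385}{770602}\right) \left(-958920\right) = \frac{1478553804472532100}{385301}$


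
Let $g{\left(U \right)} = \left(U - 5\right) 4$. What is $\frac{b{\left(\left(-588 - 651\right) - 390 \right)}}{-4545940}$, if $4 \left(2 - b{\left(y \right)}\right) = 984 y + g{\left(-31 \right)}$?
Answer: $- \frac{100193}{1136485} \approx -0.08816$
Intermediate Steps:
$g{\left(U \right)} = -20 + 4 U$ ($g{\left(U \right)} = \left(-5 + U\right) 4 = -20 + 4 U$)
$b{\left(y \right)} = 38 - 246 y$ ($b{\left(y \right)} = 2 - \frac{984 y + \left(-20 + 4 \left(-31\right)\right)}{4} = 2 - \frac{984 y - 144}{4} = 2 - \frac{-144 + 984 y}{4} = 2 - \left(-36 + 246 y\right) = 38 - 246 y$)
$\frac{b{\left(\left(-588 - 651\right) - 390 \right)}}{-4545940} = \frac{38 - 246 \left(\left(-588 - 651\right) - 390\right)}{-4545940} = \left(38 - 246 \left(-1239 - 390\right)\right) \left(- \frac{1}{4545940}\right) = \left(38 - -400734\right) \left(- \frac{1}{4545940}\right) = \left(38 + 400734\right) \left(- \frac{1}{4545940}\right) = 400772 \left(- \frac{1}{4545940}\right) = - \frac{100193}{1136485}$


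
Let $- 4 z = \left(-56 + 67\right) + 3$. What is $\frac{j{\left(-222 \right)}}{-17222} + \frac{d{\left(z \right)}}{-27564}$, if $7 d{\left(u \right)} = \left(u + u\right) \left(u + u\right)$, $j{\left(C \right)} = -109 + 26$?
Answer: $\frac{1083629}{237353604} \approx 0.0045655$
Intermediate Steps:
$j{\left(C \right)} = -83$
$z = - \frac{7}{2}$ ($z = - \frac{\left(-56 + 67\right) + 3}{4} = - \frac{11 + 3}{4} = \left(- \frac{1}{4}\right) 14 = - \frac{7}{2} \approx -3.5$)
$d{\left(u \right)} = \frac{4 u^{2}}{7}$ ($d{\left(u \right)} = \frac{\left(u + u\right) \left(u + u\right)}{7} = \frac{2 u 2 u}{7} = \frac{4 u^{2}}{7}$)
$\frac{j{\left(-222 \right)}}{-17222} + \frac{d{\left(z \right)}}{-27564} = - \frac{83}{-17222} + \frac{\frac{4}{7} \left(- \frac{7}{2}\right)^{2}}{-27564} = \left(-83\right) \left(- \frac{1}{17222}\right) + \frac{4}{7} \cdot \frac{49}{4} \left(- \frac{1}{27564}\right) = \frac{83}{17222} + 7 \left(- \frac{1}{27564}\right) = \frac{83}{17222} - \frac{7}{27564} = \frac{1083629}{237353604}$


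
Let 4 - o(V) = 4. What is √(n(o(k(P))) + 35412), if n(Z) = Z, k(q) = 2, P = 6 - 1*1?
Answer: 2*√8853 ≈ 188.18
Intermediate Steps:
P = 5 (P = 6 - 1 = 5)
o(V) = 0 (o(V) = 4 - 1*4 = 4 - 4 = 0)
√(n(o(k(P))) + 35412) = √(0 + 35412) = √35412 = 2*√8853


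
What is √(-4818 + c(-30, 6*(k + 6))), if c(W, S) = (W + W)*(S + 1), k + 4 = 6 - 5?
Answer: 3*I*√662 ≈ 77.188*I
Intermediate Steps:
k = -3 (k = -4 + (6 - 5) = -4 + 1 = -3)
c(W, S) = 2*W*(1 + S) (c(W, S) = (2*W)*(1 + S) = 2*W*(1 + S))
√(-4818 + c(-30, 6*(k + 6))) = √(-4818 + 2*(-30)*(1 + 6*(-3 + 6))) = √(-4818 + 2*(-30)*(1 + 6*3)) = √(-4818 + 2*(-30)*(1 + 18)) = √(-4818 + 2*(-30)*19) = √(-4818 - 1140) = √(-5958) = 3*I*√662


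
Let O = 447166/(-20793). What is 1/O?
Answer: -20793/447166 ≈ -0.046499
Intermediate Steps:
O = -447166/20793 (O = 447166*(-1/20793) = -447166/20793 ≈ -21.506)
1/O = 1/(-447166/20793) = -20793/447166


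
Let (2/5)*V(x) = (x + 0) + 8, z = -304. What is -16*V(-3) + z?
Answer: -504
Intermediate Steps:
V(x) = 20 + 5*x/2 (V(x) = 5*((x + 0) + 8)/2 = 5*(x + 8)/2 = 5*(8 + x)/2 = 20 + 5*x/2)
-16*V(-3) + z = -16*(20 + (5/2)*(-3)) - 304 = -16*(20 - 15/2) - 304 = -16*25/2 - 304 = -200 - 304 = -504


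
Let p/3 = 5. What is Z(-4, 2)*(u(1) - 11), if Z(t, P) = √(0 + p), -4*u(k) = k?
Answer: -45*√15/4 ≈ -43.571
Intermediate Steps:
p = 15 (p = 3*5 = 15)
u(k) = -k/4
Z(t, P) = √15 (Z(t, P) = √(0 + 15) = √15)
Z(-4, 2)*(u(1) - 11) = √15*(-¼*1 - 11) = √15*(-¼ - 11) = √15*(-45/4) = -45*√15/4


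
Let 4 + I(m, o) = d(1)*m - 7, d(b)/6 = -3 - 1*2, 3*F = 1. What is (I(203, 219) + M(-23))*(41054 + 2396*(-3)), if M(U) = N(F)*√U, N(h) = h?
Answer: -206616466 + 33866*I*√23/3 ≈ -2.0662e+8 + 54139.0*I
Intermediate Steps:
F = ⅓ (F = (⅓)*1 = ⅓ ≈ 0.33333)
d(b) = -30 (d(b) = 6*(-3 - 1*2) = 6*(-3 - 2) = 6*(-5) = -30)
I(m, o) = -11 - 30*m (I(m, o) = -4 + (-30*m - 7) = -4 + (-7 - 30*m) = -11 - 30*m)
M(U) = √U/3
(I(203, 219) + M(-23))*(41054 + 2396*(-3)) = ((-11 - 30*203) + √(-23)/3)*(41054 + 2396*(-3)) = ((-11 - 6090) + (I*√23)/3)*(41054 - 7188) = (-6101 + I*√23/3)*33866 = -206616466 + 33866*I*√23/3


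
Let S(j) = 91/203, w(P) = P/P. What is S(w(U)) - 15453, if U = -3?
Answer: -448124/29 ≈ -15453.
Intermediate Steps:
w(P) = 1
S(j) = 13/29 (S(j) = 91*(1/203) = 13/29)
S(w(U)) - 15453 = 13/29 - 15453 = -448124/29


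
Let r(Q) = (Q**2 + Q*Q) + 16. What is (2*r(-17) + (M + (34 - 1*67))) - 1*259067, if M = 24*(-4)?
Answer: -258008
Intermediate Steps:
M = -96
r(Q) = 16 + 2*Q**2 (r(Q) = (Q**2 + Q**2) + 16 = 2*Q**2 + 16 = 16 + 2*Q**2)
(2*r(-17) + (M + (34 - 1*67))) - 1*259067 = (2*(16 + 2*(-17)**2) + (-96 + (34 - 1*67))) - 1*259067 = (2*(16 + 2*289) + (-96 + (34 - 67))) - 259067 = (2*(16 + 578) + (-96 - 33)) - 259067 = (2*594 - 129) - 259067 = (1188 - 129) - 259067 = 1059 - 259067 = -258008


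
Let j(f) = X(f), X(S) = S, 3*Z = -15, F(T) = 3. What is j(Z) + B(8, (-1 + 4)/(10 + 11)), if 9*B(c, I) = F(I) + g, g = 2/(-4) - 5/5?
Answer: -29/6 ≈ -4.8333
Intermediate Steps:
Z = -5 (Z = (⅓)*(-15) = -5)
g = -3/2 (g = 2*(-¼) - 5*⅕ = -½ - 1 = -3/2 ≈ -1.5000)
B(c, I) = ⅙ (B(c, I) = (3 - 3/2)/9 = (⅑)*(3/2) = ⅙)
j(f) = f
j(Z) + B(8, (-1 + 4)/(10 + 11)) = -5 + ⅙ = -29/6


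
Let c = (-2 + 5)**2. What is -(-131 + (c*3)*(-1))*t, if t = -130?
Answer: -20540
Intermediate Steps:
c = 9 (c = 3**2 = 9)
-(-131 + (c*3)*(-1))*t = -(-131 + (9*3)*(-1))*(-130) = -(-131 + 27*(-1))*(-130) = -(-131 - 27)*(-130) = -(-158)*(-130) = -1*20540 = -20540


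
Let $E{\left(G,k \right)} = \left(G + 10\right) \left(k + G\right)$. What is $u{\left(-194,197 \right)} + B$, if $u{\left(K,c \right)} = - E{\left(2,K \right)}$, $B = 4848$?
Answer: $7152$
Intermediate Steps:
$E{\left(G,k \right)} = \left(10 + G\right) \left(G + k\right)$
$u{\left(K,c \right)} = -24 - 12 K$ ($u{\left(K,c \right)} = - (2^{2} + 10 \cdot 2 + 10 K + 2 K) = - (4 + 20 + 10 K + 2 K) = - (24 + 12 K) = -24 - 12 K$)
$u{\left(-194,197 \right)} + B = \left(-24 - -2328\right) + 4848 = \left(-24 + 2328\right) + 4848 = 2304 + 4848 = 7152$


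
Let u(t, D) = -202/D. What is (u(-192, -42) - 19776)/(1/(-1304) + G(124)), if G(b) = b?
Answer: -108282856/679119 ≈ -159.45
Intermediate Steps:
(u(-192, -42) - 19776)/(1/(-1304) + G(124)) = (-202/(-42) - 19776)/(1/(-1304) + 124) = (-202*(-1/42) - 19776)/(-1/1304 + 124) = (101/21 - 19776)/(161695/1304) = -415195/21*1304/161695 = -108282856/679119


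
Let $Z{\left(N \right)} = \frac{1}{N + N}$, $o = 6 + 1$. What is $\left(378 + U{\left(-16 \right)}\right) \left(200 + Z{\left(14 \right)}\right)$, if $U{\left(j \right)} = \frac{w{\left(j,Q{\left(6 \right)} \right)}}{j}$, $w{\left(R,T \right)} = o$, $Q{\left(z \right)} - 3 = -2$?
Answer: $\frac{4833663}{64} \approx 75526.0$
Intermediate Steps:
$Q{\left(z \right)} = 1$ ($Q{\left(z \right)} = 3 - 2 = 1$)
$o = 7$
$w{\left(R,T \right)} = 7$
$Z{\left(N \right)} = \frac{1}{2 N}$
$U{\left(j \right)} = \frac{7}{j}$
$\left(378 + U{\left(-16 \right)}\right) \left(200 + Z{\left(14 \right)}\right) = \left(378 + \frac{7}{-16}\right) \left(200 + \frac{1}{2 \cdot 14}\right) = \left(378 + 7 \left(- \frac{1}{16}\right)\right) \left(200 + \frac{1}{2} \cdot \frac{1}{14}\right) = \left(378 - \frac{7}{16}\right) \left(200 + \frac{1}{28}\right) = \frac{6041}{16} \cdot \frac{5601}{28} = \frac{4833663}{64}$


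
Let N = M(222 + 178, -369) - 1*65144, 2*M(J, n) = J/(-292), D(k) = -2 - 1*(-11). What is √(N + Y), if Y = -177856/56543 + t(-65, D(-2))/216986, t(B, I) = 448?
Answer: I*√266631044846672673675807178/63974276861 ≈ 255.24*I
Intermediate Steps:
D(k) = 9 (D(k) = -2 + 11 = 9)
M(J, n) = -J/584 (M(J, n) = (J/(-292))/2 = (J*(-1/292))/2 = (-J/292)/2 = -J/584)
Y = -2754780768/876359957 (Y = -177856/56543 + 448/216986 = -177856*1/56543 + 448*(1/216986) = -177856/56543 + 32/15499 = -2754780768/876359957 ≈ -3.1434)
N = -4755562/73 (N = -(222 + 178)/584 - 1*65144 = -1/584*400 - 65144 = -50/73 - 65144 = -4755562/73 ≈ -65145.)
√(N + Y) = √(-4755562/73 - 2754780768/876359957) = √(-4167785208826898/63974276861) = I*√266631044846672673675807178/63974276861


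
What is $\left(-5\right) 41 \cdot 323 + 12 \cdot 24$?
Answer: $-65927$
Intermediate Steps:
$\left(-5\right) 41 \cdot 323 + 12 \cdot 24 = \left(-205\right) 323 + 288 = -66215 + 288 = -65927$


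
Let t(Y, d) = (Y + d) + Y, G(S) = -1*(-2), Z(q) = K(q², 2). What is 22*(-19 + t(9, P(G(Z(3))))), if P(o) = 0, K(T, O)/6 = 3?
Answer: -22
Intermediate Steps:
K(T, O) = 18 (K(T, O) = 6*3 = 18)
Z(q) = 18
G(S) = 2
t(Y, d) = d + 2*Y
22*(-19 + t(9, P(G(Z(3))))) = 22*(-19 + (0 + 2*9)) = 22*(-19 + (0 + 18)) = 22*(-19 + 18) = 22*(-1) = -22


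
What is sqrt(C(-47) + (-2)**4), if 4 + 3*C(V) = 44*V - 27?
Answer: I*sqrt(6153)/3 ≈ 26.147*I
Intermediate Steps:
C(V) = -31/3 + 44*V/3 (C(V) = -4/3 + (44*V - 27)/3 = -4/3 + (-27 + 44*V)/3 = -4/3 + (-9 + 44*V/3) = -31/3 + 44*V/3)
sqrt(C(-47) + (-2)**4) = sqrt((-31/3 + (44/3)*(-47)) + (-2)**4) = sqrt((-31/3 - 2068/3) + 16) = sqrt(-2099/3 + 16) = sqrt(-2051/3) = I*sqrt(6153)/3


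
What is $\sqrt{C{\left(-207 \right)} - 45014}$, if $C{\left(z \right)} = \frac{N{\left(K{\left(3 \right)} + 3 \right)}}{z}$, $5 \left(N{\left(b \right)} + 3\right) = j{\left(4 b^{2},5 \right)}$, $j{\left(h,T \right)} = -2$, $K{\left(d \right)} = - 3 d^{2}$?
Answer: $\frac{i \sqrt{5357789395}}{345} \approx 212.17 i$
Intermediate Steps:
$N{\left(b \right)} = - \frac{17}{5}$ ($N{\left(b \right)} = -3 + \frac{1}{5} \left(-2\right) = -3 - \frac{2}{5} = - \frac{17}{5}$)
$C{\left(z \right)} = - \frac{17}{5 z}$
$\sqrt{C{\left(-207 \right)} - 45014} = \sqrt{- \frac{17}{5 \left(-207\right)} - 45014} = \sqrt{\left(- \frac{17}{5}\right) \left(- \frac{1}{207}\right) - 45014} = \sqrt{\frac{17}{1035} - 45014} = \sqrt{- \frac{46589473}{1035}} = \frac{i \sqrt{5357789395}}{345}$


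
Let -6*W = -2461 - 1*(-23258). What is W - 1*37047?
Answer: -243079/6 ≈ -40513.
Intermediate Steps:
W = -20797/6 (W = -(-2461 - 1*(-23258))/6 = -(-2461 + 23258)/6 = -⅙*20797 = -20797/6 ≈ -3466.2)
W - 1*37047 = -20797/6 - 1*37047 = -20797/6 - 37047 = -243079/6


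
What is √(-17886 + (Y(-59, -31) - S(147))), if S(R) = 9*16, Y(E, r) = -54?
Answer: 2*I*√4521 ≈ 134.48*I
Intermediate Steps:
S(R) = 144
√(-17886 + (Y(-59, -31) - S(147))) = √(-17886 + (-54 - 1*144)) = √(-17886 + (-54 - 144)) = √(-17886 - 198) = √(-18084) = 2*I*√4521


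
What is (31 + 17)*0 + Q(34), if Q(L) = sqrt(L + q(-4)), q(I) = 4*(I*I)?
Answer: 7*sqrt(2) ≈ 9.8995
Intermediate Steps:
q(I) = 4*I**2
Q(L) = sqrt(64 + L) (Q(L) = sqrt(L + 4*(-4)**2) = sqrt(L + 4*16) = sqrt(L + 64) = sqrt(64 + L))
(31 + 17)*0 + Q(34) = (31 + 17)*0 + sqrt(64 + 34) = 48*0 + sqrt(98) = 0 + 7*sqrt(2) = 7*sqrt(2)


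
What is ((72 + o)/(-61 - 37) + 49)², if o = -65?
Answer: 469225/196 ≈ 2394.0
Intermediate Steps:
((72 + o)/(-61 - 37) + 49)² = ((72 - 65)/(-61 - 37) + 49)² = (7/(-98) + 49)² = (7*(-1/98) + 49)² = (-1/14 + 49)² = (685/14)² = 469225/196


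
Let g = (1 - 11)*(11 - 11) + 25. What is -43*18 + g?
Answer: -749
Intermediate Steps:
g = 25 (g = -10*0 + 25 = 0 + 25 = 25)
-43*18 + g = -43*18 + 25 = -774 + 25 = -749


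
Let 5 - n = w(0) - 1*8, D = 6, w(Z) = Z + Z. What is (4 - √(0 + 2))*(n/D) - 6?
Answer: 8/3 - 13*√2/6 ≈ -0.39746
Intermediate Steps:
w(Z) = 2*Z
n = 13 (n = 5 - (2*0 - 1*8) = 5 - (0 - 8) = 5 - 1*(-8) = 5 + 8 = 13)
(4 - √(0 + 2))*(n/D) - 6 = (4 - √(0 + 2))*(13/6) - 6 = (4 - √2)*(13*(⅙)) - 6 = (4 - √2)*(13/6) - 6 = (26/3 - 13*√2/6) - 6 = 8/3 - 13*√2/6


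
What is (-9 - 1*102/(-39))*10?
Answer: -830/13 ≈ -63.846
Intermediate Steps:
(-9 - 1*102/(-39))*10 = (-9 - 102*(-1/39))*10 = (-9 + 34/13)*10 = -83/13*10 = -830/13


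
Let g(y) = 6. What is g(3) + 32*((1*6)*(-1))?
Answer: -186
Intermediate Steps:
g(3) + 32*((1*6)*(-1)) = 6 + 32*((1*6)*(-1)) = 6 + 32*(6*(-1)) = 6 + 32*(-6) = 6 - 192 = -186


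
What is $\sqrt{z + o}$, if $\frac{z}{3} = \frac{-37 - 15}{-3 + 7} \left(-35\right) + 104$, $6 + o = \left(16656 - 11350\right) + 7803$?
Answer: $2 \sqrt{3695} \approx 121.57$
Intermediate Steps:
$o = 13103$ ($o = -6 + \left(\left(16656 - 11350\right) + 7803\right) = -6 + \left(5306 + 7803\right) = -6 + 13109 = 13103$)
$z = 1677$ ($z = 3 \left(\frac{-37 - 15}{-3 + 7} \left(-35\right) + 104\right) = 3 \left(- \frac{52}{4} \left(-35\right) + 104\right) = 3 \left(\left(-52\right) \frac{1}{4} \left(-35\right) + 104\right) = 3 \left(\left(-13\right) \left(-35\right) + 104\right) = 3 \left(455 + 104\right) = 3 \cdot 559 = 1677$)
$\sqrt{z + o} = \sqrt{1677 + 13103} = \sqrt{14780} = 2 \sqrt{3695}$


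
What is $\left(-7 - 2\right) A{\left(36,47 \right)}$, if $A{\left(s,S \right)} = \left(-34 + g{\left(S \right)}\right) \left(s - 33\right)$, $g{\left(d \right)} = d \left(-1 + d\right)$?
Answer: $-57456$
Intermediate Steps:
$A{\left(s,S \right)} = \left(-34 + S \left(-1 + S\right)\right) \left(-33 + s\right)$ ($A{\left(s,S \right)} = \left(-34 + S \left(-1 + S\right)\right) \left(s - 33\right) = \left(-34 + S \left(-1 + S\right)\right) \left(-33 + s\right)$)
$\left(-7 - 2\right) A{\left(36,47 \right)} = \left(-7 - 2\right) \left(1122 - 1224 - 1551 \left(-1 + 47\right) + 47 \cdot 36 \left(-1 + 47\right)\right) = \left(-7 - 2\right) \left(1122 - 1224 - 1551 \cdot 46 + 47 \cdot 36 \cdot 46\right) = - 9 \left(1122 - 1224 - 71346 + 77832\right) = \left(-9\right) 6384 = -57456$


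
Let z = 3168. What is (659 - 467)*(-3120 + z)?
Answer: 9216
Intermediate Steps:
(659 - 467)*(-3120 + z) = (659 - 467)*(-3120 + 3168) = 192*48 = 9216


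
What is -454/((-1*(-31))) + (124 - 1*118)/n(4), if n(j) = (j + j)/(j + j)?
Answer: -268/31 ≈ -8.6452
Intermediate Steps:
n(j) = 1 (n(j) = (2*j)/((2*j)) = (2*j)*(1/(2*j)) = 1)
-454/((-1*(-31))) + (124 - 1*118)/n(4) = -454/((-1*(-31))) + (124 - 1*118)/1 = -454/31 + (124 - 118)*1 = -454*1/31 + 6*1 = -454/31 + 6 = -268/31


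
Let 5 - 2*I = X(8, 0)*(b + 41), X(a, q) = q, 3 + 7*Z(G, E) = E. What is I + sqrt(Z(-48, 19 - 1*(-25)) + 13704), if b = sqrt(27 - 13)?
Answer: 5/2 + sqrt(671783)/7 ≈ 119.59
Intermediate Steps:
Z(G, E) = -3/7 + E/7
b = sqrt(14) ≈ 3.7417
I = 5/2 (I = 5/2 - 0*(sqrt(14) + 41) = 5/2 - 0*(41 + sqrt(14)) = 5/2 - 1/2*0 = 5/2 + 0 = 5/2 ≈ 2.5000)
I + sqrt(Z(-48, 19 - 1*(-25)) + 13704) = 5/2 + sqrt((-3/7 + (19 - 1*(-25))/7) + 13704) = 5/2 + sqrt((-3/7 + (19 + 25)/7) + 13704) = 5/2 + sqrt((-3/7 + (1/7)*44) + 13704) = 5/2 + sqrt((-3/7 + 44/7) + 13704) = 5/2 + sqrt(41/7 + 13704) = 5/2 + sqrt(95969/7) = 5/2 + sqrt(671783)/7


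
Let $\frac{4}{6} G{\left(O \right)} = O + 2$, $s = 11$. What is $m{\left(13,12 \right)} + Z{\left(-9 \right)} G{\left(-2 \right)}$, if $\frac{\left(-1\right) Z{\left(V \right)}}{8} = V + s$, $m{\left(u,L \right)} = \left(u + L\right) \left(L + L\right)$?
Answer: $600$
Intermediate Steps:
$m{\left(u,L \right)} = 2 L \left(L + u\right)$ ($m{\left(u,L \right)} = \left(L + u\right) 2 L = 2 L \left(L + u\right)$)
$G{\left(O \right)} = 3 + \frac{3 O}{2}$ ($G{\left(O \right)} = \frac{3 \left(O + 2\right)}{2} = \frac{3 \left(2 + O\right)}{2} = 3 + \frac{3 O}{2}$)
$Z{\left(V \right)} = -88 - 8 V$ ($Z{\left(V \right)} = - 8 \left(V + 11\right) = - 8 \left(11 + V\right) = -88 - 8 V$)
$m{\left(13,12 \right)} + Z{\left(-9 \right)} G{\left(-2 \right)} = 2 \cdot 12 \left(12 + 13\right) + \left(-88 - -72\right) \left(3 + \frac{3}{2} \left(-2\right)\right) = 2 \cdot 12 \cdot 25 + \left(-88 + 72\right) \left(3 - 3\right) = 600 - 0 = 600 + 0 = 600$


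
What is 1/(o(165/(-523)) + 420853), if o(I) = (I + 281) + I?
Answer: 523/220252752 ≈ 2.3745e-6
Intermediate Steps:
o(I) = 281 + 2*I (o(I) = (281 + I) + I = 281 + 2*I)
1/(o(165/(-523)) + 420853) = 1/((281 + 2*(165/(-523))) + 420853) = 1/((281 + 2*(165*(-1/523))) + 420853) = 1/((281 + 2*(-165/523)) + 420853) = 1/((281 - 330/523) + 420853) = 1/(146633/523 + 420853) = 1/(220252752/523) = 523/220252752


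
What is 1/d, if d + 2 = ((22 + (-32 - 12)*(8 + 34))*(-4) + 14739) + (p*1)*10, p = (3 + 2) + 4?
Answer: 1/22131 ≈ 4.5186e-5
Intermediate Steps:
p = 9 (p = 5 + 4 = 9)
d = 22131 (d = -2 + (((22 + (-32 - 12)*(8 + 34))*(-4) + 14739) + (9*1)*10) = -2 + (((22 - 44*42)*(-4) + 14739) + 9*10) = -2 + (((22 - 1848)*(-4) + 14739) + 90) = -2 + ((-1826*(-4) + 14739) + 90) = -2 + ((7304 + 14739) + 90) = -2 + (22043 + 90) = -2 + 22133 = 22131)
1/d = 1/22131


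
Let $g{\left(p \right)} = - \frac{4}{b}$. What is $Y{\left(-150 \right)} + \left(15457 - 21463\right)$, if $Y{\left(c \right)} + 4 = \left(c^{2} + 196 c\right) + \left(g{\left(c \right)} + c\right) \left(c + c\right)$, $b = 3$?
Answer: $32490$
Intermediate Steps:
$g{\left(p \right)} = - \frac{4}{3}$
$Y{\left(c \right)} = -4 + c^{2} + 196 c + 2 c \left(- \frac{4}{3} + c\right)$ ($Y{\left(c \right)} = -4 + \left(\left(c^{2} + 196 c\right) + \left(- \frac{4}{3} + c\right) \left(c + c\right)\right) = -4 + \left(\left(c^{2} + 196 c\right) + \left(- \frac{4}{3} + c\right) 2 c\right) = -4 + \left(\left(c^{2} + 196 c\right) + 2 c \left(- \frac{4}{3} + c\right)\right) = -4 + \left(c^{2} + 196 c + 2 c \left(- \frac{4}{3} + c\right)\right) = -4 + c^{2} + 196 c + 2 c \left(- \frac{4}{3} + c\right)$)
$Y{\left(-150 \right)} + \left(15457 - 21463\right) = \left(-4 + 3 \left(-150\right)^{2} + \frac{580}{3} \left(-150\right)\right) + \left(15457 - 21463\right) = \left(-4 + 3 \cdot 22500 - 29000\right) + \left(15457 - 21463\right) = \left(-4 + 67500 - 29000\right) - 6006 = 38496 - 6006 = 32490$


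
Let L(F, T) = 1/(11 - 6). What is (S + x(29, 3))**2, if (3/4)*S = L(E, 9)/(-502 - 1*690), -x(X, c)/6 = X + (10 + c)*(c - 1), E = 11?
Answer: 2175922960201/19980900 ≈ 1.0890e+5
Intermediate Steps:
L(F, T) = 1/5
x(X, c) = -6*X - 6*(-1 + c)*(10 + c) (x(X, c) = -6*(X + (10 + c)*(c - 1)) = -6*(X + (10 + c)*(-1 + c)) = -6*(X + (-1 + c)*(10 + c)) = -6*X - 6*(-1 + c)*(10 + c))
S = -1/4470 (S = 4*(1/(5*(-502 - 1*690)))/3 = 4*(1/(5*(-502 - 690)))/3 = 4*((1/5)/(-1192))/3 = 4*((1/5)*(-1/1192))/3 = (4/3)*(-1/5960) = -1/4470 ≈ -0.00022371)
(S + x(29, 3))**2 = (-1/4470 + (60 - 54*3 - 6*29 - 6*3**2))**2 = (-1/4470 + (60 - 162 - 174 - 6*9))**2 = (-1/4470 + (60 - 162 - 174 - 54))**2 = (-1/4470 - 330)**2 = (-1475101/4470)**2 = 2175922960201/19980900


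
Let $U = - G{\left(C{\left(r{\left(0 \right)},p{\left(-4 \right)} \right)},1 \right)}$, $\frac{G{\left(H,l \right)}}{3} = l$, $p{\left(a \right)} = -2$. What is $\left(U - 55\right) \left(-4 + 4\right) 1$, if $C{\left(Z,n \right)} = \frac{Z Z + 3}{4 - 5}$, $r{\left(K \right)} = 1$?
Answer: $0$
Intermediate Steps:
$C{\left(Z,n \right)} = -3 - Z^{2}$ ($C{\left(Z,n \right)} = \frac{Z^{2} + 3}{-1} = \left(3 + Z^{2}\right) \left(-1\right) = -3 - Z^{2}$)
$G{\left(H,l \right)} = 3 l$
$U = -3$ ($U = - 3 \cdot 1 = \left(-1\right) 3 = -3$)
$\left(U - 55\right) \left(-4 + 4\right) 1 = \left(-3 - 55\right) \left(-4 + 4\right) 1 = - 58 \cdot 0 \cdot 1 = \left(-58\right) 0 = 0$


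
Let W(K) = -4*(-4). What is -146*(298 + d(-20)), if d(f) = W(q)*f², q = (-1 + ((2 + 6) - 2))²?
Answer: -977908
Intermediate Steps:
q = 25 (q = (-1 + (8 - 2))² = (-1 + 6)² = 5² = 25)
W(K) = 16
d(f) = 16*f²
-146*(298 + d(-20)) = -146*(298 + 16*(-20)²) = -146*(298 + 16*400) = -146*(298 + 6400) = -146*6698 = -977908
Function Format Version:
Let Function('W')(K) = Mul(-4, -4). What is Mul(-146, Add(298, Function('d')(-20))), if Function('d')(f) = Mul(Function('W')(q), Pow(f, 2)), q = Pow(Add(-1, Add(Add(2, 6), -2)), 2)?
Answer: -977908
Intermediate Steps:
q = 25 (q = Pow(Add(-1, Add(8, -2)), 2) = Pow(Add(-1, 6), 2) = Pow(5, 2) = 25)
Function('W')(K) = 16
Function('d')(f) = Mul(16, Pow(f, 2))
Mul(-146, Add(298, Function('d')(-20))) = Mul(-146, Add(298, Mul(16, Pow(-20, 2)))) = Mul(-146, Add(298, Mul(16, 400))) = Mul(-146, Add(298, 6400)) = Mul(-146, 6698) = -977908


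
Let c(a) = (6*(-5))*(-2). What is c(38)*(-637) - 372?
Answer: -38592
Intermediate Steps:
c(a) = 60 (c(a) = -30*(-2) = 60)
c(38)*(-637) - 372 = 60*(-637) - 372 = -38220 - 372 = -38592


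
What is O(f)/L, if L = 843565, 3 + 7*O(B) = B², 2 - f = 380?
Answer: 142881/5904955 ≈ 0.024197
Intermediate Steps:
f = -378 (f = 2 - 1*380 = 2 - 380 = -378)
O(B) = -3/7 + B²/7
O(f)/L = (-3/7 + (⅐)*(-378)²)/843565 = (-3/7 + (⅐)*142884)*(1/843565) = (-3/7 + 20412)*(1/843565) = (142881/7)*(1/843565) = 142881/5904955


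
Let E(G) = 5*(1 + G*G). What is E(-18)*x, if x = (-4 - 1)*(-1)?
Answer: 8125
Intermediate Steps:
x = 5 (x = -5*(-1) = 5)
E(G) = 5 + 5*G² (E(G) = 5*(1 + G²) = 5 + 5*G²)
E(-18)*x = (5 + 5*(-18)²)*5 = (5 + 5*324)*5 = (5 + 1620)*5 = 1625*5 = 8125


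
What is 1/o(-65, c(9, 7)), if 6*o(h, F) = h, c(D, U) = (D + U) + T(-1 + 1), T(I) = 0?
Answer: -6/65 ≈ -0.092308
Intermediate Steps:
c(D, U) = D + U (c(D, U) = (D + U) + 0 = D + U)
o(h, F) = h/6
1/o(-65, c(9, 7)) = 1/((⅙)*(-65)) = 1/(-65/6) = -6/65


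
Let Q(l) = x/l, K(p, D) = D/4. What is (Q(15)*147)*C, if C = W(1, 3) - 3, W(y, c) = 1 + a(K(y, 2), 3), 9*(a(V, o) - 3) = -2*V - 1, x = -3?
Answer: -343/15 ≈ -22.867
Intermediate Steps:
K(p, D) = D/4 (K(p, D) = D*(¼) = D/4)
a(V, o) = 26/9 - 2*V/9 (a(V, o) = 3 + (-2*V - 1)/9 = 3 + (-1 - 2*V)/9 = 3 + (-⅑ - 2*V/9) = 26/9 - 2*V/9)
W(y, c) = 34/9 (W(y, c) = 1 + (26/9 - 2/18) = 1 + (26/9 - 2/9*½) = 1 + (26/9 - ⅑) = 1 + 25/9 = 34/9)
Q(l) = -3/l
C = 7/9 (C = 34/9 - 3 = 7/9 ≈ 0.77778)
(Q(15)*147)*C = (-3/15*147)*(7/9) = (-3*1/15*147)*(7/9) = -⅕*147*(7/9) = -147/5*7/9 = -343/15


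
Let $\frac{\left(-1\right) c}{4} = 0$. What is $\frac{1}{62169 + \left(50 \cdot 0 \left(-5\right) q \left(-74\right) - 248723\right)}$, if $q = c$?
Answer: $- \frac{1}{186554} \approx -5.3604 \cdot 10^{-6}$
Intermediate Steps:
$c = 0$ ($c = \left(-4\right) 0 = 0$)
$q = 0$
$\frac{1}{62169 + \left(50 \cdot 0 \left(-5\right) q \left(-74\right) - 248723\right)} = \frac{1}{62169 - \left(248723 - 50 \cdot 0 \left(-5\right) 0 \left(-74\right)\right)} = \frac{1}{62169 - \left(248723 - 50 \cdot 0 \cdot 0 \left(-74\right)\right)} = \frac{1}{62169 - \left(248723 - 50 \cdot 0 \left(-74\right)\right)} = \frac{1}{62169 + \left(0 \left(-74\right) - 248723\right)} = \frac{1}{62169 + \left(0 - 248723\right)} = \frac{1}{62169 - 248723} = \frac{1}{-186554} = - \frac{1}{186554}$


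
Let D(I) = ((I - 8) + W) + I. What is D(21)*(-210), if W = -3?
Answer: -6510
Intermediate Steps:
D(I) = -11 + 2*I (D(I) = ((I - 8) - 3) + I = ((-8 + I) - 3) + I = (-11 + I) + I = -11 + 2*I)
D(21)*(-210) = (-11 + 2*21)*(-210) = (-11 + 42)*(-210) = 31*(-210) = -6510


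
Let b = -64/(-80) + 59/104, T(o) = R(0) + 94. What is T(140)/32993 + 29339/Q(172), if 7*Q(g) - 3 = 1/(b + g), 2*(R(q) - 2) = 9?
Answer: 1221703217645051/17880424378 ≈ 68326.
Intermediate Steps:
R(q) = 13/2 (R(q) = 2 + (1/2)*9 = 2 + 9/2 = 13/2)
T(o) = 201/2 (T(o) = 13/2 + 94 = 201/2)
b = 711/520 (b = -64*(-1/80) + 59*(1/104) = 4/5 + 59/104 = 711/520 ≈ 1.3673)
Q(g) = 3/7 + 1/(7*(711/520 + g))
T(140)/32993 + 29339/Q(172) = (201/2)/32993 + 29339/(((2653 + 1560*172)/(7*(711 + 520*172)))) = (201/2)*(1/32993) + 29339/(((2653 + 268320)/(7*(711 + 89440)))) = 201/65986 + 29339/(((1/7)*270973/90151)) = 201/65986 + 29339/(((1/7)*(1/90151)*270973)) = 201/65986 + 29339/(270973/631057) = 201/65986 + 29339*(631057/270973) = 201/65986 + 18514581323/270973 = 1221703217645051/17880424378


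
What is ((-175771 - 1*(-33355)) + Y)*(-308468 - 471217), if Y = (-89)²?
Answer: 104863734075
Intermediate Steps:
Y = 7921
((-175771 - 1*(-33355)) + Y)*(-308468 - 471217) = ((-175771 - 1*(-33355)) + 7921)*(-308468 - 471217) = ((-175771 + 33355) + 7921)*(-779685) = (-142416 + 7921)*(-779685) = -134495*(-779685) = 104863734075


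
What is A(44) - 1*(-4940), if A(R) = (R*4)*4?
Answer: 5644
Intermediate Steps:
A(R) = 16*R (A(R) = (4*R)*4 = 16*R)
A(44) - 1*(-4940) = 16*44 - 1*(-4940) = 704 + 4940 = 5644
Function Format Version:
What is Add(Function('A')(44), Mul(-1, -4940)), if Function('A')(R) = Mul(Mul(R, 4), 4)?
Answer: 5644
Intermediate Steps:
Function('A')(R) = Mul(16, R) (Function('A')(R) = Mul(Mul(4, R), 4) = Mul(16, R))
Add(Function('A')(44), Mul(-1, -4940)) = Add(Mul(16, 44), Mul(-1, -4940)) = Add(704, 4940) = 5644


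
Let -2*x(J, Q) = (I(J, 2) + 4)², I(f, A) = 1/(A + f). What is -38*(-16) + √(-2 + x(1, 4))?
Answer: 608 + I*√410/6 ≈ 608.0 + 3.3747*I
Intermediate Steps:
x(J, Q) = -(4 + 1/(2 + J))²/2 (x(J, Q) = -(1/(2 + J) + 4)²/2 = -(4 + 1/(2 + J))²/2)
-38*(-16) + √(-2 + x(1, 4)) = -38*(-16) + √(-2 - (9 + 4*1)²/(2*(2 + 1)²)) = 608 + √(-2 - ½*(9 + 4)²/3²) = 608 + √(-2 - ½*⅑*13²) = 608 + √(-2 - ½*⅑*169) = 608 + √(-2 - 169/18) = 608 + √(-205/18) = 608 + I*√410/6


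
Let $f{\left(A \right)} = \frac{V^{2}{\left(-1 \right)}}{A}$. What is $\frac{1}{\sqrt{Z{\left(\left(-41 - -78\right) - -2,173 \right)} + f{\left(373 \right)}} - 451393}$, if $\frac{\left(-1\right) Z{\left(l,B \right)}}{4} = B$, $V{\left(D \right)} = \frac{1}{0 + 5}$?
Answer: $- \frac{4209239725}{1900021353639824} - \frac{5 i \sqrt{2406931327}}{1900021353639824} \approx -2.2154 \cdot 10^{-6} - 1.2911 \cdot 10^{-10} i$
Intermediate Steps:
$V{\left(D \right)} = \frac{1}{5}$
$Z{\left(l,B \right)} = - 4 B$
$f{\left(A \right)} = \frac{1}{25 A}$
$\frac{1}{\sqrt{Z{\left(\left(-41 - -78\right) - -2,173 \right)} + f{\left(373 \right)}} - 451393} = \frac{1}{\sqrt{\left(-4\right) 173 + \frac{1}{25 \cdot 373}} - 451393} = \frac{1}{\sqrt{-692 + \frac{1}{25} \cdot \frac{1}{373}} - 451393} = \frac{1}{\sqrt{-692 + \frac{1}{9325}} - 451393} = \frac{1}{\sqrt{- \frac{6452899}{9325}} - 451393} = \frac{1}{\frac{i \sqrt{2406931327}}{1865} - 451393} = \frac{1}{-451393 + \frac{i \sqrt{2406931327}}{1865}}$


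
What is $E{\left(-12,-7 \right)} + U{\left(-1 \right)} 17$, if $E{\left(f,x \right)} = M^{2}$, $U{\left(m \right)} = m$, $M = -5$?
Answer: $8$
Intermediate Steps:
$E{\left(f,x \right)} = 25$ ($E{\left(f,x \right)} = \left(-5\right)^{2} = 25$)
$E{\left(-12,-7 \right)} + U{\left(-1 \right)} 17 = 25 - 17 = 8$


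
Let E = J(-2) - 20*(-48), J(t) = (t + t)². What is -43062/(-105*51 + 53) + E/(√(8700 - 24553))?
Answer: 21531/2651 - 976*I*√15853/15853 ≈ 8.1218 - 7.7516*I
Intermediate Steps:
J(t) = 4*t² (J(t) = (2*t)² = 4*t²)
E = 976 (E = 4*(-2)² - 20*(-48) = 4*4 + 960 = 16 + 960 = 976)
-43062/(-105*51 + 53) + E/(√(8700 - 24553)) = -43062/(-105*51 + 53) + 976/(√(8700 - 24553)) = -43062/(-5355 + 53) + 976/(√(-15853)) = -43062/(-5302) + 976/((I*√15853)) = -43062*(-1/5302) + 976*(-I*√15853/15853) = 21531/2651 - 976*I*√15853/15853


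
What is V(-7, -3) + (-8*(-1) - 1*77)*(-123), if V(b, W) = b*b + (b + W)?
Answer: 8526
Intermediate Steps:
V(b, W) = W + b + b² (V(b, W) = b² + (W + b) = W + b + b²)
V(-7, -3) + (-8*(-1) - 1*77)*(-123) = (-3 - 7 + (-7)²) + (-8*(-1) - 1*77)*(-123) = (-3 - 7 + 49) + (8 - 77)*(-123) = 39 - 69*(-123) = 39 + 8487 = 8526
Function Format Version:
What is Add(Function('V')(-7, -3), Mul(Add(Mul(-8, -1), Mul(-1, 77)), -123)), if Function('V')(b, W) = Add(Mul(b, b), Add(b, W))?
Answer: 8526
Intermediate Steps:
Function('V')(b, W) = Add(W, b, Pow(b, 2)) (Function('V')(b, W) = Add(Pow(b, 2), Add(W, b)) = Add(W, b, Pow(b, 2)))
Add(Function('V')(-7, -3), Mul(Add(Mul(-8, -1), Mul(-1, 77)), -123)) = Add(Add(-3, -7, Pow(-7, 2)), Mul(Add(Mul(-8, -1), Mul(-1, 77)), -123)) = Add(Add(-3, -7, 49), Mul(Add(8, -77), -123)) = Add(39, Mul(-69, -123)) = Add(39, 8487) = 8526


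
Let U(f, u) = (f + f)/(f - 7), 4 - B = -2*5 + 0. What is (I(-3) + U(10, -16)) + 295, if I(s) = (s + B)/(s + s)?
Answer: 1799/6 ≈ 299.83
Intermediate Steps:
B = 14 (B = 4 - (-2*5 + 0) = 4 - (-10 + 0) = 4 - 1*(-10) = 4 + 10 = 14)
U(f, u) = 2*f/(-7 + f) (U(f, u) = (2*f)/(-7 + f) = 2*f/(-7 + f))
I(s) = (14 + s)/(2*s) (I(s) = (s + 14)/(s + s) = (14 + s)/((2*s)) = (14 + s)*(1/(2*s)) = (14 + s)/(2*s))
(I(-3) + U(10, -16)) + 295 = ((½)*(14 - 3)/(-3) + 2*10/(-7 + 10)) + 295 = ((½)*(-⅓)*11 + 2*10/3) + 295 = (-11/6 + 2*10*(⅓)) + 295 = (-11/6 + 20/3) + 295 = 29/6 + 295 = 1799/6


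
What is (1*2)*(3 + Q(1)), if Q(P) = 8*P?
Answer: 22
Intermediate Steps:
(1*2)*(3 + Q(1)) = (1*2)*(3 + 8*1) = 2*(3 + 8) = 2*11 = 22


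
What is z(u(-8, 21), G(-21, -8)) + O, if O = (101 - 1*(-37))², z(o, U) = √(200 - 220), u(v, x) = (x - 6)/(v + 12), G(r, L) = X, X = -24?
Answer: 19044 + 2*I*√5 ≈ 19044.0 + 4.4721*I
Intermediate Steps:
G(r, L) = -24
u(v, x) = (-6 + x)/(12 + v)
z(o, U) = 2*I*√5 (z(o, U) = √(-20) = 2*I*√5)
O = 19044 (O = (101 + 37)² = 138² = 19044)
z(u(-8, 21), G(-21, -8)) + O = 2*I*√5 + 19044 = 19044 + 2*I*√5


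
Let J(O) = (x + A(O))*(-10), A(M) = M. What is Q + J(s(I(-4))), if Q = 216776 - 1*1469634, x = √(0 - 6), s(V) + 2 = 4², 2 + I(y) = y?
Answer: -1252998 - 10*I*√6 ≈ -1.253e+6 - 24.495*I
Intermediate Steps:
I(y) = -2 + y
s(V) = 14 (s(V) = -2 + 4² = -2 + 16 = 14)
x = I*√6 (x = √(-6) = I*√6 ≈ 2.4495*I)
J(O) = -10*O - 10*I*√6 (J(O) = (I*√6 + O)*(-10) = (O + I*√6)*(-10) = -10*O - 10*I*√6)
Q = -1252858 (Q = 216776 - 1469634 = -1252858)
Q + J(s(I(-4))) = -1252858 + (-10*14 - 10*I*√6) = -1252858 + (-140 - 10*I*√6) = -1252998 - 10*I*√6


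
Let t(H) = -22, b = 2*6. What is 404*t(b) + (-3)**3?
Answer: -8915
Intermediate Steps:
b = 12
404*t(b) + (-3)**3 = 404*(-22) + (-3)**3 = -8888 - 27 = -8915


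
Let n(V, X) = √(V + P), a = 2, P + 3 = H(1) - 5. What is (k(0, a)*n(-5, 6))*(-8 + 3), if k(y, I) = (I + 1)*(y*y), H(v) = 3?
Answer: 0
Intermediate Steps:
P = -5 (P = -3 + (3 - 5) = -3 - 2 = -5)
k(y, I) = y²*(1 + I) (k(y, I) = (1 + I)*y² = y²*(1 + I))
n(V, X) = √(-5 + V) (n(V, X) = √(V - 5) = √(-5 + V))
(k(0, a)*n(-5, 6))*(-8 + 3) = ((0²*(1 + 2))*√(-5 - 5))*(-8 + 3) = ((0*3)*√(-10))*(-5) = (0*(I*√10))*(-5) = 0*(-5) = 0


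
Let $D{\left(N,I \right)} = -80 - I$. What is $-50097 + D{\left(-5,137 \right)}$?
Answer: $-50314$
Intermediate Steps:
$-50097 + D{\left(-5,137 \right)} = -50097 - 217 = -50314$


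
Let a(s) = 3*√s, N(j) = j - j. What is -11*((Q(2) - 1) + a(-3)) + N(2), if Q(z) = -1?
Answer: 22 - 33*I*√3 ≈ 22.0 - 57.158*I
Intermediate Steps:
N(j) = 0
-11*((Q(2) - 1) + a(-3)) + N(2) = -11*((-1 - 1) + 3*√(-3)) + 0 = -11*(-2 + 3*(I*√3)) + 0 = -11*(-2 + 3*I*√3) + 0 = (22 - 33*I*√3) + 0 = 22 - 33*I*√3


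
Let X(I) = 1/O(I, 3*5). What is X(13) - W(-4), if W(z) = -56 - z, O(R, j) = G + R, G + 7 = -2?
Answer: 209/4 ≈ 52.250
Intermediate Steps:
G = -9 (G = -7 - 2 = -9)
O(R, j) = -9 + R
X(I) = 1/(-9 + I)
X(13) - W(-4) = 1/(-9 + 13) - (-56 - 1*(-4)) = 1/4 - (-56 + 4) = 1/4 - 1*(-52) = 1/4 + 52 = 209/4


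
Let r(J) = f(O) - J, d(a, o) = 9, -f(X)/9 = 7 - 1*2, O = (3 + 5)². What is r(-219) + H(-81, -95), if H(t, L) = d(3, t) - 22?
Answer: 161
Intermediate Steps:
O = 64 (O = 8² = 64)
f(X) = -45 (f(X) = -9*(7 - 1*2) = -9*(7 - 2) = -9*5 = -45)
r(J) = -45 - J
H(t, L) = -13 (H(t, L) = 9 - 22 = -13)
r(-219) + H(-81, -95) = (-45 - 1*(-219)) - 13 = (-45 + 219) - 13 = 174 - 13 = 161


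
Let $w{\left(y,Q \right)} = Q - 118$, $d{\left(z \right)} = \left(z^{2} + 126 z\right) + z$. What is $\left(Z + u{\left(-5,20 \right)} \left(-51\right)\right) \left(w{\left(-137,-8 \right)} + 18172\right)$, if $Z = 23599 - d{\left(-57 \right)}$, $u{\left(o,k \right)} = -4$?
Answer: $501552478$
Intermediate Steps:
$d{\left(z \right)} = z^{2} + 127 z$
$Z = 27589$ ($Z = 23599 - - 57 \left(127 - 57\right) = 23599 - \left(-57\right) 70 = 23599 - -3990 = 23599 + 3990 = 27589$)
$w{\left(y,Q \right)} = -118 + Q$
$\left(Z + u{\left(-5,20 \right)} \left(-51\right)\right) \left(w{\left(-137,-8 \right)} + 18172\right) = \left(27589 - -204\right) \left(\left(-118 - 8\right) + 18172\right) = \left(27589 + 204\right) \left(-126 + 18172\right) = 27793 \cdot 18046 = 501552478$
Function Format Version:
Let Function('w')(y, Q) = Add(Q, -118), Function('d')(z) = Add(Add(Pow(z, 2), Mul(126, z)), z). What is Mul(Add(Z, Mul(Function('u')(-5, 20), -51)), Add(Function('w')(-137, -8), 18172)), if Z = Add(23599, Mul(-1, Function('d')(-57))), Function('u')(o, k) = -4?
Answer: 501552478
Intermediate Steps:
Function('d')(z) = Add(Pow(z, 2), Mul(127, z))
Z = 27589 (Z = Add(23599, Mul(-1, Mul(-57, Add(127, -57)))) = Add(23599, Mul(-1, Mul(-57, 70))) = Add(23599, Mul(-1, -3990)) = Add(23599, 3990) = 27589)
Function('w')(y, Q) = Add(-118, Q)
Mul(Add(Z, Mul(Function('u')(-5, 20), -51)), Add(Function('w')(-137, -8), 18172)) = Mul(Add(27589, Mul(-4, -51)), Add(Add(-118, -8), 18172)) = Mul(Add(27589, 204), Add(-126, 18172)) = Mul(27793, 18046) = 501552478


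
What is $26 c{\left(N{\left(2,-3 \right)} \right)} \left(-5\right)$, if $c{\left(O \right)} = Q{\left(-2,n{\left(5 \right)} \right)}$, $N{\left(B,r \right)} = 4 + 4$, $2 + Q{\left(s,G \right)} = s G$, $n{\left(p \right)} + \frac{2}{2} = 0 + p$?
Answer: $1300$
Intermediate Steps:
$n{\left(p \right)} = -1 + p$ ($n{\left(p \right)} = -1 + \left(0 + p\right) = -1 + p$)
$Q{\left(s,G \right)} = -2 + G s$ ($Q{\left(s,G \right)} = -2 + s G = -2 + G s$)
$N{\left(B,r \right)} = 8$
$c{\left(O \right)} = -10$ ($c{\left(O \right)} = -2 + \left(-1 + 5\right) \left(-2\right) = -2 + 4 \left(-2\right) = -2 - 8 = -10$)
$26 c{\left(N{\left(2,-3 \right)} \right)} \left(-5\right) = 26 \left(-10\right) \left(-5\right) = \left(-260\right) \left(-5\right) = 1300$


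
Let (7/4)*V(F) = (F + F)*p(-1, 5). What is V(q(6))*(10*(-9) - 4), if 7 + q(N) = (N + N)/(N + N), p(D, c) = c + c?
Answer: 45120/7 ≈ 6445.7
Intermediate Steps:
p(D, c) = 2*c
q(N) = -6 (q(N) = -7 + (N + N)/(N + N) = -7 + (2*N)/((2*N)) = -7 + (2*N)*(1/(2*N)) = -7 + 1 = -6)
V(F) = 80*F/7 (V(F) = 4*((F + F)*(2*5))/7 = 4*((2*F)*10)/7 = 4*(20*F)/7 = 80*F/7)
V(q(6))*(10*(-9) - 4) = ((80/7)*(-6))*(10*(-9) - 4) = -480*(-90 - 4)/7 = -480/7*(-94) = 45120/7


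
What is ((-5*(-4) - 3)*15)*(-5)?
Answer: -1275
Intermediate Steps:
((-5*(-4) - 3)*15)*(-5) = ((20 - 3)*15)*(-5) = (17*15)*(-5) = 255*(-5) = -1275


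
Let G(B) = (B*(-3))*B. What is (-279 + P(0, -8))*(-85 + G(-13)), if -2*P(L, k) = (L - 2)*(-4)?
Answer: 167536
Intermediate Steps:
G(B) = -3*B² (G(B) = (-3*B)*B = -3*B²)
P(L, k) = -4 + 2*L (P(L, k) = -(L - 2)*(-4)/2 = -(-2 + L)*(-4)/2 = -(8 - 4*L)/2 = -4 + 2*L)
(-279 + P(0, -8))*(-85 + G(-13)) = (-279 + (-4 + 2*0))*(-85 - 3*(-13)²) = (-279 + (-4 + 0))*(-85 - 3*169) = (-279 - 4)*(-85 - 507) = -283*(-592) = 167536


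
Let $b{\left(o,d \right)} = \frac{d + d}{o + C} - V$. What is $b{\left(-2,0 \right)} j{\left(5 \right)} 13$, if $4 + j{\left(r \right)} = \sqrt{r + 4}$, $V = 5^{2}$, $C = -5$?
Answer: $325$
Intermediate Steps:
$V = 25$
$j{\left(r \right)} = -4 + \sqrt{4 + r}$ ($j{\left(r \right)} = -4 + \sqrt{r + 4} = -4 + \sqrt{4 + r}$)
$b{\left(o,d \right)} = -25 + \frac{2 d}{-5 + o}$ ($b{\left(o,d \right)} = \frac{d + d}{o - 5} - 25 = \frac{2 d}{-5 + o} - 25 = -25 + \frac{2 d}{-5 + o}$)
$b{\left(-2,0 \right)} j{\left(5 \right)} 13 = \frac{125 - -50 + 2 \cdot 0}{-5 - 2} \left(-4 + \sqrt{4 + 5}\right) 13 = \frac{125 + 50 + 0}{-7} \left(-4 + \sqrt{9}\right) 13 = \left(- \frac{1}{7}\right) 175 \left(-4 + 3\right) 13 = \left(-25\right) \left(-1\right) 13 = 25 \cdot 13 = 325$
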